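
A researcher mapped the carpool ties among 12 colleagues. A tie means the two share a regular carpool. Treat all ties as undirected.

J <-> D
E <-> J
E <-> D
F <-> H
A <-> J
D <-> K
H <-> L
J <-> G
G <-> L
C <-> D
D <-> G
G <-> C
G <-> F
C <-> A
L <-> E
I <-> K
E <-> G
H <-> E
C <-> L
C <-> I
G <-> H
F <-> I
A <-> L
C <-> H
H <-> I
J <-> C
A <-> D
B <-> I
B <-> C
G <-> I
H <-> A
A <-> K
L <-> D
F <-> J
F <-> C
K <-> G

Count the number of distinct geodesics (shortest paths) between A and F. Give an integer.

3

The shortest distance is 2. The length-2 paths are: A–C–F; A–H–F; A–J–F.
That gives 3 distinct shortest paths.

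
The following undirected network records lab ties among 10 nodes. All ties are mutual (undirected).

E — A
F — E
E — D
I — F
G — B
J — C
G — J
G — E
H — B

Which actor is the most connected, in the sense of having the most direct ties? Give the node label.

Degrees — A:1, B:2, C:1, D:1, E:4, F:2, G:3, H:1, I:1, J:2.
The maximum is 4, attained only by E.

E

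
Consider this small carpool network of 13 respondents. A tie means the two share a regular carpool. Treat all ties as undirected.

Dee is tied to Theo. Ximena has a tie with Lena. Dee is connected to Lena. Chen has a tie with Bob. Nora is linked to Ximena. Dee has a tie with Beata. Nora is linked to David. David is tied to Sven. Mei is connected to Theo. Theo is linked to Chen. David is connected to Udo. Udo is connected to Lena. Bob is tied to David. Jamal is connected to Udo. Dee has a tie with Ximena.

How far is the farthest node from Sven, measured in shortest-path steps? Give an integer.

Distances from Sven: Beata:5, Bob:2, Chen:3, David:1, Dee:4, Jamal:3, Lena:3, Mei:5, Nora:2, Theo:4, Udo:2, Ximena:3.
The largest is 5 (to Beata and Mei), so the eccentricity of Sven is 5.

5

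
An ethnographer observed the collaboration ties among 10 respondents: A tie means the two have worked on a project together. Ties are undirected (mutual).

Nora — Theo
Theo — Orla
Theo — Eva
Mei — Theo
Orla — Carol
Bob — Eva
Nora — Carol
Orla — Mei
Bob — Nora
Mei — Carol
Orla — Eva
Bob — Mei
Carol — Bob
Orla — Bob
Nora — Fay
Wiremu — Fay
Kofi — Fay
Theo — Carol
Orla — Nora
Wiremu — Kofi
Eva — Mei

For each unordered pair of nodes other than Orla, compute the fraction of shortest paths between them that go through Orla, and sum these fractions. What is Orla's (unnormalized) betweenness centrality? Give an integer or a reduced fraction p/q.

Pairs whose geodesics pass through Orla — Fay–Mei: 1/4; Fay–Eva: 1/3; Wiremu–Mei: 1/4; Wiremu–Eva: 1/3; Kofi–Mei: 1/4; Kofi–Eva: 1/3; Theo–Bob: 1/5; Mei–Nora: 1/4; Nora–Eva: 1/3; Carol–Eva: 1/4.
All other pairs contribute 0.
Summing the contributions gives betweenness(Orla) = 167/60.

167/60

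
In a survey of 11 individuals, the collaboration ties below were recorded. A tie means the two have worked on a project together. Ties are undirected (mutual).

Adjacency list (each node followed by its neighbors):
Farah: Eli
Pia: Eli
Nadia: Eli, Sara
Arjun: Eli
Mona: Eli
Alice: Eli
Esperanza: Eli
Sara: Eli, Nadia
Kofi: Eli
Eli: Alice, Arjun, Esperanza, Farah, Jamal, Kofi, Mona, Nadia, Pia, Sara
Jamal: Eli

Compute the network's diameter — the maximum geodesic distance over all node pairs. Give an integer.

Eccentricity of each node (its greatest distance to any other): Alice:2, Arjun:2, Eli:1, Esperanza:2, Farah:2, Jamal:2, Kofi:2, Mona:2, Nadia:2, Pia:2, Sara:2.
The maximum eccentricity is 2, realized for instance by the pair Jamal–Arjun via Jamal – Eli – Arjun. So the diameter is 2.

2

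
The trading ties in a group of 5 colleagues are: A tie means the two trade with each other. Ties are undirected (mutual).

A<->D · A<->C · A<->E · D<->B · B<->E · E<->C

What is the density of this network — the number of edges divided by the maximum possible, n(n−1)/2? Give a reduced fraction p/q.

3/5

There are 6 edges and 5 nodes, so the maximum possible is C(5,2) = 10.
Density = 6/10 = 3/5.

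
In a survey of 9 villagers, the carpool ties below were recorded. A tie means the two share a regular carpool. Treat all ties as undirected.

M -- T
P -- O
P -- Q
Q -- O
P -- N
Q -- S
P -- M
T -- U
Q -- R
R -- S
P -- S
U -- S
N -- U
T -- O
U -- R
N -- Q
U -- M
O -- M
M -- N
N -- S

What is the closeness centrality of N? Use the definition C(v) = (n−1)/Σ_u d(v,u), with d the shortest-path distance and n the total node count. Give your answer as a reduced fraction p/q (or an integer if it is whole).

Distances from N: M:1, O:2, P:1, Q:1, R:2, S:1, T:2, U:1. Sum = 11.
n = 9, so closeness = 8/11.

8/11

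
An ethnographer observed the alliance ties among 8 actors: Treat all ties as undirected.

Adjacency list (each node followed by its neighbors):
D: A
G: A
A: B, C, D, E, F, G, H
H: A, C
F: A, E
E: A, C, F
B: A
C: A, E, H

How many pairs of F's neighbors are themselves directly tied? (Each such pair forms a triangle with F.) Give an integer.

1

F's neighbors: A and E.
Neighbor pairs that are themselves tied: F–A–E. Each forms one triangle with F, for 1 in total.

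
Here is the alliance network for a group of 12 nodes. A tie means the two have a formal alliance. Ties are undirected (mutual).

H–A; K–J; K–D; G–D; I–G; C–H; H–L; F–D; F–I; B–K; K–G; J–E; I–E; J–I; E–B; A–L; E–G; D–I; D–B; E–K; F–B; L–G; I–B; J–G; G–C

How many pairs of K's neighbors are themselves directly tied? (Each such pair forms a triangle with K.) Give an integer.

6

K's neighbors: B, D, E, G, and J.
Neighbor pairs that are themselves tied: K–B–D; K–B–E; K–D–G; K–E–G; K–E–J; K–G–J. Each forms one triangle with K, for 6 in total.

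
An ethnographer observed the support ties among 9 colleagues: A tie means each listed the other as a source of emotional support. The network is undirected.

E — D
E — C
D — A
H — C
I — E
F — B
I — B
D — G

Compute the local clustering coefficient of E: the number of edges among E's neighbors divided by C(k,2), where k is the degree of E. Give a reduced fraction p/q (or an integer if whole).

0

E's neighbors: C, D, and I (k = 3).
Possible neighbor pairs: C(3,2) = 3. Edges among them: none → e = 0.
Clustering(E) = 0/3 = 0.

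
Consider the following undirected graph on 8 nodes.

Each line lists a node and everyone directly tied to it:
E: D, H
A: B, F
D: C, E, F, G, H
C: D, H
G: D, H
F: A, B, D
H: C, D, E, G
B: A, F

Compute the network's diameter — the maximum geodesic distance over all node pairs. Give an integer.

3

Eccentricity of each node (its greatest distance to any other): A:3, B:3, C:3, D:2, E:3, F:2, G:3, H:3.
The maximum eccentricity is 3, realized for instance by the pair H–B via H – D – F – B. So the diameter is 3.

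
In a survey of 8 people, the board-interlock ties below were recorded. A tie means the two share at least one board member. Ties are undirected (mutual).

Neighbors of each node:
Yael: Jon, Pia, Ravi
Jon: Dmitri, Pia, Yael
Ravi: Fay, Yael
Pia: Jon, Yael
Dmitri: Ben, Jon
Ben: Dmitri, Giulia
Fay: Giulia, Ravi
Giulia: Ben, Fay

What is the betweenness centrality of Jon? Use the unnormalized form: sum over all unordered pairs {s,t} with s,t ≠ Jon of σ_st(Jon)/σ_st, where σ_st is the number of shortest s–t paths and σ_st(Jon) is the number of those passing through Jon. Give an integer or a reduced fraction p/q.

11/2

Pairs whose geodesics pass through Jon — Pia–Giulia: 1/2; Pia–Ben: 1; Pia–Dmitri: 1; Yael–Ben: 1; Yael–Dmitri: 1; Ravi–Dmitri: 1.
All other pairs contribute 0.
Summing the contributions gives betweenness(Jon) = 11/2.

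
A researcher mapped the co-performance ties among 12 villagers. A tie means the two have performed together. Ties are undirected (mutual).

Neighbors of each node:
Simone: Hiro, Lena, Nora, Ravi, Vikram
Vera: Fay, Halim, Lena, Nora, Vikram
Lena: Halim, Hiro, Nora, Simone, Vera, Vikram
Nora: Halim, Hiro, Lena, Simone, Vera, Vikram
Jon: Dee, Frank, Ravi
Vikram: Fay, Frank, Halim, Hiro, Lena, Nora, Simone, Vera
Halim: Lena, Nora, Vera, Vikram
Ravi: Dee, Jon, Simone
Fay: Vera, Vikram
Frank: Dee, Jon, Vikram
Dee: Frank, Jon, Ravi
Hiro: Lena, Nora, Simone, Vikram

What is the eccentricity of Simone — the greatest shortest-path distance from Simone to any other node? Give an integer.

2

Distances from Simone: Dee:2, Fay:2, Frank:2, Halim:2, Hiro:1, Jon:2, Lena:1, Nora:1, Ravi:1, Vera:2, Vikram:1.
The largest is 2 (to Fay, Halim, Vera, Frank, Jon, and Dee), so the eccentricity of Simone is 2.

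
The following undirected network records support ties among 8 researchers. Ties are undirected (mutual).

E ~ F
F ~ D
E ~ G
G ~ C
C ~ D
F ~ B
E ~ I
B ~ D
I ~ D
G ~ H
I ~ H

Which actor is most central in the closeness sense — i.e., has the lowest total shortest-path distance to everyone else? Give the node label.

D

Farness (sum of distances to all others) for each node — B:14, C:12, D:10, E:11, F:12, G:12, H:14, I:11.
The smallest farness is 10, for D, so D has the highest closeness.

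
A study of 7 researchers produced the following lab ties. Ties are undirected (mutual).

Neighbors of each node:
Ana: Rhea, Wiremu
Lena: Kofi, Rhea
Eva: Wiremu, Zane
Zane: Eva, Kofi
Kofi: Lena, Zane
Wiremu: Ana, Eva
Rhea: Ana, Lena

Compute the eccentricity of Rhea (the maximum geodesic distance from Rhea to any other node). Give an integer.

Distances from Rhea: Ana:1, Eva:3, Kofi:2, Lena:1, Wiremu:2, Zane:3.
The largest is 3 (to Eva and Zane), so the eccentricity of Rhea is 3.

3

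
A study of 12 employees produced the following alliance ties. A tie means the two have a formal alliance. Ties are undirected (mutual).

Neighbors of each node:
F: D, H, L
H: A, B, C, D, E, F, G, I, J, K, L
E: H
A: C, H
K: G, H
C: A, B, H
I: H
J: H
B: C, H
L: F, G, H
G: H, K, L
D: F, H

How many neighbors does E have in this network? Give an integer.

E is directly tied to H. That is 1 neighbor, so the degree of E is 1.

1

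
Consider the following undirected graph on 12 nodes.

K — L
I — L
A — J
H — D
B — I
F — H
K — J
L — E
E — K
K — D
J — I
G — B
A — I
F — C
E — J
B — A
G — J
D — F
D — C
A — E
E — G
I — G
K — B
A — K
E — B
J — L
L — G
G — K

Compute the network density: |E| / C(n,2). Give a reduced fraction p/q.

14/33

There are 28 edges and 12 nodes, so the maximum possible is C(12,2) = 66.
Density = 28/66 = 14/33.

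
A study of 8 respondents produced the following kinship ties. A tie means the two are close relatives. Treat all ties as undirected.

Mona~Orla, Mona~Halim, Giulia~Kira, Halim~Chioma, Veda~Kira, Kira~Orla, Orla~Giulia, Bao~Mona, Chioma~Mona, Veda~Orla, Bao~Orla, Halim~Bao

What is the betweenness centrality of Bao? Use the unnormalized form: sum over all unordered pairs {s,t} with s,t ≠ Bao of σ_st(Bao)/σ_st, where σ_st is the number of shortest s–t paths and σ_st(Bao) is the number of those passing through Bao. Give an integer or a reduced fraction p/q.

Pairs whose geodesics pass through Bao — Halim–Veda: 1/2; Halim–Kira: 1/2; Halim–Giulia: 1/2; Halim–Orla: 1/2.
All other pairs contribute 0.
Summing the contributions gives betweenness(Bao) = 2.

2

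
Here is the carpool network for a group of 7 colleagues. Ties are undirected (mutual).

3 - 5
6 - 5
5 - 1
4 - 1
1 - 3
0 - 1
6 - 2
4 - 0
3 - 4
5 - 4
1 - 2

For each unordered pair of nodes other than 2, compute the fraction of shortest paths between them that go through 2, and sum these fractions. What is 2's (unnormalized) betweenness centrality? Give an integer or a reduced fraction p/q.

Pairs whose geodesics pass through 2 — 0–6: 1/3; 6–1: 1/2.
All other pairs contribute 0.
Summing the contributions gives betweenness(2) = 5/6.

5/6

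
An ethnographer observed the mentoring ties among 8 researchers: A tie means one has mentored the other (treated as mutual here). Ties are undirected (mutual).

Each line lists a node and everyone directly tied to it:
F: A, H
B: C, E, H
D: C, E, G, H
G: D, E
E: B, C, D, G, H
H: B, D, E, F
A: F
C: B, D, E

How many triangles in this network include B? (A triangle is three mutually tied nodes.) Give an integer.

2

B's neighbors: C, E, and H.
Neighbor pairs that are themselves tied: B–C–E; B–E–H. Each forms one triangle with B, for 2 in total.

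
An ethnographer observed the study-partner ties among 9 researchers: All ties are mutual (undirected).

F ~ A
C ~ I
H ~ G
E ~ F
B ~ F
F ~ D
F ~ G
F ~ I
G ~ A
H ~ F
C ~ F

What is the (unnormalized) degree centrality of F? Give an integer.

8

F is directly tied to A, B, C, D, E, G, H, and I. That is 8 neighbors, so the degree of F is 8.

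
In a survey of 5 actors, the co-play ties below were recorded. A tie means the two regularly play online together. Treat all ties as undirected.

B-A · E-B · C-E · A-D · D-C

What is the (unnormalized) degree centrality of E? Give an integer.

2

E is directly tied to B and C. That is 2 neighbors, so the degree of E is 2.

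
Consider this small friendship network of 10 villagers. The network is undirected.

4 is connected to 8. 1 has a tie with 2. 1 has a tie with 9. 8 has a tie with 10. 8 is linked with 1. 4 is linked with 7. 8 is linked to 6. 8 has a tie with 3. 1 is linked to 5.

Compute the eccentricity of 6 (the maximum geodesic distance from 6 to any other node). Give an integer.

Distances from 6: 1:2, 2:3, 3:2, 4:2, 5:3, 7:3, 8:1, 9:3, 10:2.
The largest is 3 (to 7, 9, 5, and 2), so the eccentricity of 6 is 3.

3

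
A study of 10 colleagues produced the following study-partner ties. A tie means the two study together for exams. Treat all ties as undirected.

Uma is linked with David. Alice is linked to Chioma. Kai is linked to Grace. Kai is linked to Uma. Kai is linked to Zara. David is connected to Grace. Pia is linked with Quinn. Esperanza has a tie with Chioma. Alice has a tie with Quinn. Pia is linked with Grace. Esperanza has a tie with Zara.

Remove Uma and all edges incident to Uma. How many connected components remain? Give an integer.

1

Uma's neighbors (David and Kai) remain reachable from one another through other ties, so the rest of the network stays in one piece.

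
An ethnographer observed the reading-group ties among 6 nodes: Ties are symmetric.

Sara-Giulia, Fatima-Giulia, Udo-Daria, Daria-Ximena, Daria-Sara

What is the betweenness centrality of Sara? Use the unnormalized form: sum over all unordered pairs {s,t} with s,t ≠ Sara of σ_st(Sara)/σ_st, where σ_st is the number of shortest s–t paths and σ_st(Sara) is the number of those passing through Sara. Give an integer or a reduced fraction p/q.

Pairs whose geodesics pass through Sara — Giulia–Udo: 1; Giulia–Ximena: 1; Giulia–Daria: 1; Fatima–Udo: 1; Fatima–Ximena: 1; Fatima–Daria: 1.
All other pairs contribute 0.
Summing the contributions gives betweenness(Sara) = 6.

6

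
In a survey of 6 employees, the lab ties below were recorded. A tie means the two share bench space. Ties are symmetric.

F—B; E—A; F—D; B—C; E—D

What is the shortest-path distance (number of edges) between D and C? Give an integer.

One shortest route is D – F – B – C, which uses 3 edges, and at distance 2 from D we only reach {A, B}, which does not include C. So d(D,C) = 3.

3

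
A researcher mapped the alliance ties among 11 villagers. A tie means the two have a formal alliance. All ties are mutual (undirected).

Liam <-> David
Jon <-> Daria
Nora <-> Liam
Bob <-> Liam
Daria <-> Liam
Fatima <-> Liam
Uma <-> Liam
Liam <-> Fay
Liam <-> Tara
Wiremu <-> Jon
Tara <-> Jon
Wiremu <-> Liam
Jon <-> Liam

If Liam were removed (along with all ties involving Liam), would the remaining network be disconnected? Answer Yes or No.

Removing Liam leaves {Daria, Jon, Tara, and Wiremu} with no path to {Fay}, so the network splits into 7 components. Liam is a cut vertex.

Yes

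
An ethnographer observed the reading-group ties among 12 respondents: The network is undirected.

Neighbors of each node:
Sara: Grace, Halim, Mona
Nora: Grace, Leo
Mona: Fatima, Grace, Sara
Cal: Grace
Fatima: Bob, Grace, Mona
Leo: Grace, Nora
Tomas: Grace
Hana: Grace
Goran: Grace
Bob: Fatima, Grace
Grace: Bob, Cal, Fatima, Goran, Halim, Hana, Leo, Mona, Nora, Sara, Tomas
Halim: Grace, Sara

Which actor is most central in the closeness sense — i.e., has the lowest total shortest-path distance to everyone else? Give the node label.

Grace

Farness (sum of distances to all others) for each node — Bob:20, Cal:21, Fatima:19, Goran:21, Grace:11, Halim:20, Hana:21, Leo:20, Mona:19, Nora:20, Sara:19, Tomas:21.
The smallest farness is 11, for Grace, so Grace has the highest closeness.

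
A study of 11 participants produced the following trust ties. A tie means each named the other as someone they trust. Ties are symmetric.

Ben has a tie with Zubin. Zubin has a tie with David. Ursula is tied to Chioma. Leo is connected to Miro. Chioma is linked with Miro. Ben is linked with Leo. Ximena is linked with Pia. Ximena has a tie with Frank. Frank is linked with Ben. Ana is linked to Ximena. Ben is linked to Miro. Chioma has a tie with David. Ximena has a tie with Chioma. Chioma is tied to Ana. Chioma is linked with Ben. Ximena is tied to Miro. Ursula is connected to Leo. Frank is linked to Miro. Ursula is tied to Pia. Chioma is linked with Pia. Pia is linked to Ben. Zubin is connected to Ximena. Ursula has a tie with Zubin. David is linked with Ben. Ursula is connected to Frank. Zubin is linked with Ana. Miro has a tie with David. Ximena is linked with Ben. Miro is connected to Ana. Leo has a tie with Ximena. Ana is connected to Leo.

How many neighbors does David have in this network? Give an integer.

David is directly tied to Ben, Chioma, Miro, and Zubin. That is 4 neighbors, so the degree of David is 4.

4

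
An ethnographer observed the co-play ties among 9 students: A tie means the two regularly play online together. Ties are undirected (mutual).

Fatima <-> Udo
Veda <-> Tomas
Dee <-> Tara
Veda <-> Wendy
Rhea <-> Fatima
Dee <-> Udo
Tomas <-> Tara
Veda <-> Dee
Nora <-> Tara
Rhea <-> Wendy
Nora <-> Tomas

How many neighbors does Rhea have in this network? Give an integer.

Rhea is directly tied to Fatima and Wendy. That is 2 neighbors, so the degree of Rhea is 2.

2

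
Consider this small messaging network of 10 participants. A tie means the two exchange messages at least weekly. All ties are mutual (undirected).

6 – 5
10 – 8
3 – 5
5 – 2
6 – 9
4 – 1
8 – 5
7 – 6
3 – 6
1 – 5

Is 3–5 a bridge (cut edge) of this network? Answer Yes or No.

Even without that edge, 3 still reaches 5 via 3 – 6 – 5, so the network stays connected. Not a bridge.

No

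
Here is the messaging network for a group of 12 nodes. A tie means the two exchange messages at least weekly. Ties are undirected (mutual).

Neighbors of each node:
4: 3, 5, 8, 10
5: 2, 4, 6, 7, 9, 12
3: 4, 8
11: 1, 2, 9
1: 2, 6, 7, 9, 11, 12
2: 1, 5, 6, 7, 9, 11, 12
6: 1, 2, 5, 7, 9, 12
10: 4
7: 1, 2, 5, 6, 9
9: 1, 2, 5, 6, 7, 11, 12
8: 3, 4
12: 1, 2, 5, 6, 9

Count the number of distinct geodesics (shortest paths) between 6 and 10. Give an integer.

The shortest distance is 3, and the only length-3 path is 6–5–4–10. So there is exactly 1 shortest path.

1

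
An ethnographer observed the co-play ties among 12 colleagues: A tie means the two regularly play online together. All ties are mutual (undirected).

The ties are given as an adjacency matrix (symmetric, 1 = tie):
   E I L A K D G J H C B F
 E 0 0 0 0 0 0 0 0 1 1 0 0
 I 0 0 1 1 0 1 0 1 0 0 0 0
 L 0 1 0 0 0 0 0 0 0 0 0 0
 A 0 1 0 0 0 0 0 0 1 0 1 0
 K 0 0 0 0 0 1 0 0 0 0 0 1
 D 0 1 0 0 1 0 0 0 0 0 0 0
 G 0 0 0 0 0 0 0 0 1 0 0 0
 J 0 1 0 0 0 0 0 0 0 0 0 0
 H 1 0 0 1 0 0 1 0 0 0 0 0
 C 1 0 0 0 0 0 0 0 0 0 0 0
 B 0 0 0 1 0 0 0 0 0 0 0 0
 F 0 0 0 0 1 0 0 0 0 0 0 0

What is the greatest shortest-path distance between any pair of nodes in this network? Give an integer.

Eccentricity of each node (its greatest distance to any other): A:4, B:5, C:7, D:5, E:6, F:7, G:6, H:5, I:4, J:5, K:6, L:5.
The maximum eccentricity is 7, realized for instance by the pair C–F via C – E – H – A – I – D – K – F. So the diameter is 7.

7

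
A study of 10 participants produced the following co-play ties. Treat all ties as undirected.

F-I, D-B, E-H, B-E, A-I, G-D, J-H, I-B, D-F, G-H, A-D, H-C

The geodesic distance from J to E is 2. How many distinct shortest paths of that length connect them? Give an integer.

The shortest distance is 2, and the only length-2 path is J–H–E. So there is exactly 1 shortest path.

1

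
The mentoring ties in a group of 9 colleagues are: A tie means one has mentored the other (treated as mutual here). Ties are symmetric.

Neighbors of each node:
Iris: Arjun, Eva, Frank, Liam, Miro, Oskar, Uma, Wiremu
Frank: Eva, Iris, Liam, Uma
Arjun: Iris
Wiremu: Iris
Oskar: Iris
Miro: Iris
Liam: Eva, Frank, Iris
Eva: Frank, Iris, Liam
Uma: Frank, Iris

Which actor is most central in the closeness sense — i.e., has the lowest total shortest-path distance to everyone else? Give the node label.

Farness (sum of distances to all others) for each node — Arjun:15, Eva:13, Frank:12, Iris:8, Liam:13, Miro:15, Oskar:15, Uma:14, Wiremu:15.
The smallest farness is 8, for Iris, so Iris has the highest closeness.

Iris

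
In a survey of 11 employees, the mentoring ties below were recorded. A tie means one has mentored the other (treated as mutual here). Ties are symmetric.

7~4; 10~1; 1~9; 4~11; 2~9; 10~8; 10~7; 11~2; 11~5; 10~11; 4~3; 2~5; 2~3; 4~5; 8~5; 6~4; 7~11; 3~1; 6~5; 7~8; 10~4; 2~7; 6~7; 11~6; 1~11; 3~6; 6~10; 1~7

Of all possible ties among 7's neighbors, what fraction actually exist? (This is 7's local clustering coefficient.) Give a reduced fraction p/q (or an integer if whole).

10/21

7's neighbors: 1, 2, 4, 6, 8, 10, and 11 (k = 7).
Possible neighbor pairs: C(7,2) = 21. Edges among them: 1–10, 1–11, 2–11, 4–6, 4–10, 4–11, 6–10, 6–11, 8–10, 10–11 → e = 10.
Clustering(7) = 10/21.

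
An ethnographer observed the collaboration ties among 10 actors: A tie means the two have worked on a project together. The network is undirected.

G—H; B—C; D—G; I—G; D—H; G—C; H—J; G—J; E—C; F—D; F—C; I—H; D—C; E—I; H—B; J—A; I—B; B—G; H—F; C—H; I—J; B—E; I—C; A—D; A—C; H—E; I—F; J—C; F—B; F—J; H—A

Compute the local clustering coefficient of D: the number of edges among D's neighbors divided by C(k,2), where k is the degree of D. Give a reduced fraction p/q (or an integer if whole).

7/10

D's neighbors: A, C, F, G, and H (k = 5).
Possible neighbor pairs: C(5,2) = 10. Edges among them: A–C, A–H, C–F, C–G, C–H, F–H, G–H → e = 7.
Clustering(D) = 7/10.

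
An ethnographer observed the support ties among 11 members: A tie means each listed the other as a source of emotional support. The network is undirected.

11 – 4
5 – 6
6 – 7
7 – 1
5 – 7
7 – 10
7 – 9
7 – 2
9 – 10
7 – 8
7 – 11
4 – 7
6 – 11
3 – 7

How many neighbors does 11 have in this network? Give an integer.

3

11 is directly tied to 4, 6, and 7. That is 3 neighbors, so the degree of 11 is 3.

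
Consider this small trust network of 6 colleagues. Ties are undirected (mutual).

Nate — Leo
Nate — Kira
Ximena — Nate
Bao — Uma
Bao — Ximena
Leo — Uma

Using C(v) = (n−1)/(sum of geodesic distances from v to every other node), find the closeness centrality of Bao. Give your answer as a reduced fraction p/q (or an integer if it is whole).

5/9

Distances from Bao: Kira:3, Leo:2, Nate:2, Uma:1, Ximena:1. Sum = 9.
n = 6, so closeness = 5/9.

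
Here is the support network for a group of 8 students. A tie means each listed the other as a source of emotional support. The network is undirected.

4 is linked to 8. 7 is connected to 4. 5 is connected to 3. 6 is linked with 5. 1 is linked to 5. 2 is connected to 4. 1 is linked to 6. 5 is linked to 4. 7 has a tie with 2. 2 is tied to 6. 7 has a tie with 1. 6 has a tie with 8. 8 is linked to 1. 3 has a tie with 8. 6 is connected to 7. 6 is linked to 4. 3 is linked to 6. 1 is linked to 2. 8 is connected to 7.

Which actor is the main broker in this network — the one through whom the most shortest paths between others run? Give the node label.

Unnormalized betweenness of each node: 1:7/6, 2:1/5, 3:1/4, 4:7/6, 5:13/15, 6:53/15, 7:9/20, 8:41/30.
6 has the largest value, 53/15, making it the main broker — the node through which the most shortest paths run.

6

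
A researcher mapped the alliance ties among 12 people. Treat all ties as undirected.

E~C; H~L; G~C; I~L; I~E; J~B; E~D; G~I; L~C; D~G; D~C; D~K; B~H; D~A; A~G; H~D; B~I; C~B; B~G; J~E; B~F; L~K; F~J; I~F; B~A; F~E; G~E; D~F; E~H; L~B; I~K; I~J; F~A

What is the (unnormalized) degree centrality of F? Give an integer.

6

F is directly tied to A, B, D, E, I, and J. That is 6 neighbors, so the degree of F is 6.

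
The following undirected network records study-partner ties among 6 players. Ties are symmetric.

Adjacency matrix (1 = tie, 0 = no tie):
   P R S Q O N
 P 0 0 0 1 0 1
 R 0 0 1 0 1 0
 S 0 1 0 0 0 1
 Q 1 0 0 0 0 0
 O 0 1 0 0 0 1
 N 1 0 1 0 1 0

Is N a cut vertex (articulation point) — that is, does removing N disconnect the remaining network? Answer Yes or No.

Removing N leaves {P and Q} with no path to {O, R, and S}, so the network splits into 2 components. N is a cut vertex.

Yes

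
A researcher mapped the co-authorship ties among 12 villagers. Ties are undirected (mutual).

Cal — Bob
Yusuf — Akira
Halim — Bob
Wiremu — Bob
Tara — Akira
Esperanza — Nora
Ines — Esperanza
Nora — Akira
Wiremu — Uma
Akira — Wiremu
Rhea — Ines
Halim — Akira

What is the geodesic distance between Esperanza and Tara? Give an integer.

3

One shortest route is Esperanza – Nora – Akira – Tara, which uses 3 edges, and at distance 2 from Esperanza we only reach {Akira, Rhea}, which does not include Tara. So d(Esperanza,Tara) = 3.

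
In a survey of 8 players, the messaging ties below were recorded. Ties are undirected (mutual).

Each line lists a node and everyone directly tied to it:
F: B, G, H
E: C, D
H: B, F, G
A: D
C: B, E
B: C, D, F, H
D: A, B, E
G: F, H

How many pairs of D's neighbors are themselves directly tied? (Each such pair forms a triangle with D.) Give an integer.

0

D's neighbors are A, B, and E, but none of them are tied to each other, so no triangle contains D.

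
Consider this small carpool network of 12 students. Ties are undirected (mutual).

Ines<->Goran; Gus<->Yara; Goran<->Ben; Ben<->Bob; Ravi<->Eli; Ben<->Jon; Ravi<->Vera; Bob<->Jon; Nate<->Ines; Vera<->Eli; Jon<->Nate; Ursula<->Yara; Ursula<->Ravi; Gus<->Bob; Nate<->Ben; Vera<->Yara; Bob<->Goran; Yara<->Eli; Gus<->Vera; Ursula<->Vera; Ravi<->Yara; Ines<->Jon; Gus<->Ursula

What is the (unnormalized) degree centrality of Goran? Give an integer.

3

Goran is directly tied to Ben, Bob, and Ines. That is 3 neighbors, so the degree of Goran is 3.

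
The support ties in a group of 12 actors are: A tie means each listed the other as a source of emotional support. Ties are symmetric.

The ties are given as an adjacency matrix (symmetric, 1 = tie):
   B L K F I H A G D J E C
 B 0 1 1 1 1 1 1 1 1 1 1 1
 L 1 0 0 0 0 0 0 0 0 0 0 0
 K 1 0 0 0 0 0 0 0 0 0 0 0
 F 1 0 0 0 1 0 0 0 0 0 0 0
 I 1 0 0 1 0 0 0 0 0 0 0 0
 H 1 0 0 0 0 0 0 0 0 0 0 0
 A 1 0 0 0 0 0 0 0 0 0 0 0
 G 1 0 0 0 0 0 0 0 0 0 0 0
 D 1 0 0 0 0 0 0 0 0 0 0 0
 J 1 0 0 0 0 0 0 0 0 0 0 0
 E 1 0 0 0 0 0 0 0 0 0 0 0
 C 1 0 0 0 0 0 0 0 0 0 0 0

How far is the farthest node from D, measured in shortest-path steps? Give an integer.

2

Distances from D: A:2, B:1, C:2, E:2, F:2, G:2, H:2, I:2, J:2, K:2, L:2.
The largest is 2 (to L, K, F, I, H, A, G, J, E, and C), so the eccentricity of D is 2.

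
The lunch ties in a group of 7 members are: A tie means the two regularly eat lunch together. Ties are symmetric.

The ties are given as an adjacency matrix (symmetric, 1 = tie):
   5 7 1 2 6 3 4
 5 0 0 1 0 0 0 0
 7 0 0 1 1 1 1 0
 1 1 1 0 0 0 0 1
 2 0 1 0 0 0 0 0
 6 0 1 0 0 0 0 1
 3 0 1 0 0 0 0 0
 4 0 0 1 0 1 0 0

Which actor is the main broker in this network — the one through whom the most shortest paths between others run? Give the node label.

7

Unnormalized betweenness of each node: 1:13/2, 2:0, 3:0, 4:1, 5:0, 6:3/2, 7:10.
7 has the largest value, 10, making it the main broker — the node through which the most shortest paths run.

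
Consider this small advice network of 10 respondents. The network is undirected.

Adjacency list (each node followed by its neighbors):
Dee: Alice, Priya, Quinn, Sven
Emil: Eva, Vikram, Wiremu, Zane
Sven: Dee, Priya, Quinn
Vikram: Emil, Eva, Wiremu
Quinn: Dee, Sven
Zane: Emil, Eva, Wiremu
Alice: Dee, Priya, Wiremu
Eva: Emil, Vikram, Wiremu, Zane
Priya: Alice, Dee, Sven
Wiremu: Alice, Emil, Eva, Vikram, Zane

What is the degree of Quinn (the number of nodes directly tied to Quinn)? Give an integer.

Quinn is directly tied to Dee and Sven. That is 2 neighbors, so the degree of Quinn is 2.

2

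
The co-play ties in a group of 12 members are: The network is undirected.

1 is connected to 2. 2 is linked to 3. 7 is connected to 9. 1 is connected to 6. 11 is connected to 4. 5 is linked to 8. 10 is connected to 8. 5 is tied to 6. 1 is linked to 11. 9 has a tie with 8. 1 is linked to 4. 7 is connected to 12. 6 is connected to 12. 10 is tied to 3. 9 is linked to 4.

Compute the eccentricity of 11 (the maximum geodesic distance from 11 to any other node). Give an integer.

Distances from 11: 1:1, 2:2, 3:3, 4:1, 5:3, 6:2, 7:3, 8:3, 9:2, 10:4, 12:3.
The largest is 4 (to 10), so the eccentricity of 11 is 4.

4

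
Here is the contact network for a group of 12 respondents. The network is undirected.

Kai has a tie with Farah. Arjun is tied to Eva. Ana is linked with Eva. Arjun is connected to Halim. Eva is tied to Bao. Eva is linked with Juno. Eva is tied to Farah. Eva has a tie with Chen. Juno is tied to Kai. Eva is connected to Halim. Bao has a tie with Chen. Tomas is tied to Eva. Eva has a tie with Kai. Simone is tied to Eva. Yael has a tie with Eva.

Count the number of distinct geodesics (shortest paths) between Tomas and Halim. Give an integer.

The shortest distance is 2, and the only length-2 path is Tomas–Eva–Halim. So there is exactly 1 shortest path.

1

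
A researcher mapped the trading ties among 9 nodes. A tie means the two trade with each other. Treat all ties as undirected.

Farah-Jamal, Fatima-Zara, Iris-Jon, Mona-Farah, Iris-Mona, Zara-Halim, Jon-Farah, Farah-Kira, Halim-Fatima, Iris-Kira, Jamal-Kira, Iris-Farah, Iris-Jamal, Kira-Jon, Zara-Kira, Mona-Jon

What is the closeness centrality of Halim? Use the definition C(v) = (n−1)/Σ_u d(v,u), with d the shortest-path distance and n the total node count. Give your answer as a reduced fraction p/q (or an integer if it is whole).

2/5

Distances from Halim: Farah:3, Fatima:1, Iris:3, Jamal:3, Jon:3, Kira:2, Mona:4, Zara:1. Sum = 20.
n = 9, so closeness = 8/20 = 2/5.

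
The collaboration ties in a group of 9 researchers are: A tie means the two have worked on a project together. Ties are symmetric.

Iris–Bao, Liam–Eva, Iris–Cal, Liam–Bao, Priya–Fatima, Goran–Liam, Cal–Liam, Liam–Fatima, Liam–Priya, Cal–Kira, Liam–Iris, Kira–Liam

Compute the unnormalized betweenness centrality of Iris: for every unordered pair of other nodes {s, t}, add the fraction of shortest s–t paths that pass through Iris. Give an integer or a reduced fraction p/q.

1/2

Pairs whose geodesics pass through Iris — Cal–Bao: 1/2.
All other pairs contribute 0.
Summing the contributions gives betweenness(Iris) = 1/2.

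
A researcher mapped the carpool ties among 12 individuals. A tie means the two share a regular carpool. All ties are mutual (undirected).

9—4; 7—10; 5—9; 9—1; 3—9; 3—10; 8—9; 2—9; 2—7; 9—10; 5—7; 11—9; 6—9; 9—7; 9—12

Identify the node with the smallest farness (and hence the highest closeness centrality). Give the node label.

Farness (sum of distances to all others) for each node — 1:21, 2:20, 3:20, 4:21, 5:20, 6:21, 7:18, 8:21, 9:11, 10:19, 11:21, 12:21.
The smallest farness is 11, for 9, so 9 has the highest closeness.

9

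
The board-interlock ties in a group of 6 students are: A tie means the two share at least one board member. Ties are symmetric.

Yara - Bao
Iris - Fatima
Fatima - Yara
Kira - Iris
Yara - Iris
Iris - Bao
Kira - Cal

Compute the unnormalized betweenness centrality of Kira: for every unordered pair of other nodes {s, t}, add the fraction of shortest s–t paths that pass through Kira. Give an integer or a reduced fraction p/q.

Pairs whose geodesics pass through Kira — Cal–Bao: 1; Cal–Yara: 1; Cal–Iris: 1; Cal–Fatima: 1.
All other pairs contribute 0.
Summing the contributions gives betweenness(Kira) = 4.

4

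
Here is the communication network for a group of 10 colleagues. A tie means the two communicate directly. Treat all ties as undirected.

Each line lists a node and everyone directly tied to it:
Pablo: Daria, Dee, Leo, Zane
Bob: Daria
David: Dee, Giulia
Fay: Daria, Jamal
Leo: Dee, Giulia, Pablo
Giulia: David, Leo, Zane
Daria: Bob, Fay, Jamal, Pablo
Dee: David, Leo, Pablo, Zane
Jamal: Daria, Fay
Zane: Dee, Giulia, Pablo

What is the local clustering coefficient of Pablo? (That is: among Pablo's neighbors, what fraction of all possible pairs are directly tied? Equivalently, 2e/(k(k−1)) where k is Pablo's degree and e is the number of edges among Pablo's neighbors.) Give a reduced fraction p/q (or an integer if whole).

1/3

Pablo's neighbors: Daria, Dee, Leo, and Zane (k = 4).
Possible neighbor pairs: C(4,2) = 6. Edges among them: Dee–Leo, Dee–Zane → e = 2.
Clustering(Pablo) = 2/6 = 1/3.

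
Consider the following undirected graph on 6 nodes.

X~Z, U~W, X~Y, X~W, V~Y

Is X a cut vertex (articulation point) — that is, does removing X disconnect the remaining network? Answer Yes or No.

Removing X leaves {V and Y} with no path to {Z}, so the network splits into 3 components. X is a cut vertex.

Yes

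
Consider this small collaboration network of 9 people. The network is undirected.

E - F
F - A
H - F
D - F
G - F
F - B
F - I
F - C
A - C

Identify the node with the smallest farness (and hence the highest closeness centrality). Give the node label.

F

Farness (sum of distances to all others) for each node — A:14, B:15, C:14, D:15, E:15, F:8, G:15, H:15, I:15.
The smallest farness is 8, for F, so F has the highest closeness.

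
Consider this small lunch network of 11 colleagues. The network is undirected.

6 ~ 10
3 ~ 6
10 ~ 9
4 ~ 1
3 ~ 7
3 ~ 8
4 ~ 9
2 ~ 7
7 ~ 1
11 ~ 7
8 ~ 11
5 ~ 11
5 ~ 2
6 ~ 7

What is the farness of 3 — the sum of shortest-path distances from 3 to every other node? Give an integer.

20

Distances from 3: 1:2, 2:2, 4:3, 5:3, 6:1, 7:1, 8:1, 9:3, 10:2, 11:2.
Sum = 2 + 2 + 3 + 3 + 1 + 1 + 1 + 3 + 2 + 2 = 20.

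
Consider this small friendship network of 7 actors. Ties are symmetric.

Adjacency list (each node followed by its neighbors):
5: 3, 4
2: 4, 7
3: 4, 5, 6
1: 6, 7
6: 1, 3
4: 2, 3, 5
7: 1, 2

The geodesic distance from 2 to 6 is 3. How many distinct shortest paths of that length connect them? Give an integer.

The shortest distance is 3. The length-3 paths are: 2–7–1–6; 2–4–3–6.
That gives 2 distinct shortest paths.

2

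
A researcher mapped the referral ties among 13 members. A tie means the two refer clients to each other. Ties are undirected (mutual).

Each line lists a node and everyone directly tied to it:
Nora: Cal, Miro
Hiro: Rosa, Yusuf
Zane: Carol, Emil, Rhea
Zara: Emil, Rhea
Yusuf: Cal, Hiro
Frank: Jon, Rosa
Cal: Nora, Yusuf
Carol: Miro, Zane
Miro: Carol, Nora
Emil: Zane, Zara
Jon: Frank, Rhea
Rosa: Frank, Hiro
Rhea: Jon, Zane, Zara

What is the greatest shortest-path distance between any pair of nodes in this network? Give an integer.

Eccentricity of each node (its greatest distance to any other): Cal:6, Carol:5, Emil:6, Frank:5, Hiro:6, Jon:5, Miro:5, Nora:5, Rhea:5, Rosa:5, Yusuf:6, Zane:5, Zara:6.
The maximum eccentricity is 6, realized for instance by the pair Yusuf–Emil via Yusuf – Cal – Nora – Miro – Carol – Zane – Emil. So the diameter is 6.

6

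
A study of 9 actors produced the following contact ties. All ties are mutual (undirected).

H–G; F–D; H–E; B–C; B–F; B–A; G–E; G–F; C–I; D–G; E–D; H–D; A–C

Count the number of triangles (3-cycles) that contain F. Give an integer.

F's neighbors: B, D, and G.
Neighbor pairs that are themselves tied: F–D–G. Each forms one triangle with F, for 1 in total.

1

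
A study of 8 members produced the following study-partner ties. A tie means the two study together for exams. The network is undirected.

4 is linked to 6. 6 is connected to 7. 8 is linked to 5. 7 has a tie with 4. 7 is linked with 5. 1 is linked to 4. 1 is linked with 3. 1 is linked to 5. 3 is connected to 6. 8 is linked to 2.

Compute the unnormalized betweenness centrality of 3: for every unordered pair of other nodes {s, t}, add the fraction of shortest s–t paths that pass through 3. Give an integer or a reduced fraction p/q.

Pairs whose geodesics pass through 3 — 6–1: 1/2.
All other pairs contribute 0.
Summing the contributions gives betweenness(3) = 1/2.

1/2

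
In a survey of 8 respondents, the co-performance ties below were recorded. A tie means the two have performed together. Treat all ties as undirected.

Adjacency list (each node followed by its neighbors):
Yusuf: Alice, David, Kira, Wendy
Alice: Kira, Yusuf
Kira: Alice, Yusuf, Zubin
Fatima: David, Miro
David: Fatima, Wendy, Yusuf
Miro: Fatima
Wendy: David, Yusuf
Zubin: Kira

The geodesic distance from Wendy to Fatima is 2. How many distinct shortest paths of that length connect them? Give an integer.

1

The shortest distance is 2, and the only length-2 path is Wendy–David–Fatima. So there is exactly 1 shortest path.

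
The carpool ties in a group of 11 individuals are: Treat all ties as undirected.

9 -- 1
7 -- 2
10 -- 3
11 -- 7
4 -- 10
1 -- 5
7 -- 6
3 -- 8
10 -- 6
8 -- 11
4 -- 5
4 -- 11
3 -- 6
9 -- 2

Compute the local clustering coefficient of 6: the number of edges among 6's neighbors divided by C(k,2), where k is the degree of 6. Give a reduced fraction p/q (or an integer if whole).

6's neighbors: 3, 7, and 10 (k = 3).
Possible neighbor pairs: C(3,2) = 3. Edges among them: 3–10 → e = 1.
Clustering(6) = 1/3.

1/3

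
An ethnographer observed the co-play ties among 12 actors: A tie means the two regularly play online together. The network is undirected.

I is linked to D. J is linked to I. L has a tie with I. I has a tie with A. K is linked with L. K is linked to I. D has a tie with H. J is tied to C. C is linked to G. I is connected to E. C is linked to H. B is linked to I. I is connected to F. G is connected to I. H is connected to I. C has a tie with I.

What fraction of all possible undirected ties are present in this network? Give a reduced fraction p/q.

There are 16 edges and 12 nodes, so the maximum possible is C(12,2) = 66.
Density = 16/66 = 8/33.

8/33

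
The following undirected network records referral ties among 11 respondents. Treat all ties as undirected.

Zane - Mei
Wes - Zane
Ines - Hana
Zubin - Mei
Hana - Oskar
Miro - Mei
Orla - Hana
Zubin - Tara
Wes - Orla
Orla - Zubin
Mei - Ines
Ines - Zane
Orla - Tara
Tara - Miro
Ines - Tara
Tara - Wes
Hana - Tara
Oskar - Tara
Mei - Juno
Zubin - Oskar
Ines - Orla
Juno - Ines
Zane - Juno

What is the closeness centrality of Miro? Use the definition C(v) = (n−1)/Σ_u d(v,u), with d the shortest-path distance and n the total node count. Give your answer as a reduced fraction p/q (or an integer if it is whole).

5/9

Distances from Miro: Hana:2, Ines:2, Juno:2, Mei:1, Orla:2, Oskar:2, Tara:1, Wes:2, Zane:2, Zubin:2. Sum = 18.
n = 11, so closeness = 10/18 = 5/9.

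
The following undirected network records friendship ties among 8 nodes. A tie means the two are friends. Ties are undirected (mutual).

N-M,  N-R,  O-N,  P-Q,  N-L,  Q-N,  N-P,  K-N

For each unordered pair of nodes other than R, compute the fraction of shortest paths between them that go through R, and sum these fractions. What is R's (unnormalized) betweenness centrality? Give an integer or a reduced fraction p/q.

No shortest path between any pair of other nodes passes through R.
Summing the contributions gives betweenness(R) = 0.

0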